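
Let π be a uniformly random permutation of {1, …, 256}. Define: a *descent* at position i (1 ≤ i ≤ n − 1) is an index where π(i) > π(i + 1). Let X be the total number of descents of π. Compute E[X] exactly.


Write X = Σ X_I over i = 1, …, 255, with X_I the indicator of one descent.
There are 255 indicators.
For each fixed i, the pair (π(i), π(i+1)) is a uniformly random ordered pair of distinct values from {1, …, 256}; by symmetry P[π(i) > π(i+1)] = 1/2.
By linearity: E[X] = 255 · (1/2) = (256 − 1) · (1/2) = 255/2 ≈ 127.5000.

E[X] = 255/2 = 127.5000.


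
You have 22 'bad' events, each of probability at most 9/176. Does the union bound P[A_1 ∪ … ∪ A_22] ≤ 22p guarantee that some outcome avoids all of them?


Union bound: P[∪_{i=1}^{22} A_i] ≤ Σ_i P[A_i] ≤ 22·p = 22·(9/176) = 9/8.
Numerically: 9/8 ≈ 1.125.
Is 9/8 < 1? NO.
Since the bound 9/8 is ≥ 1, the union bound is uninformative here; it does NOT by itself certify existence.

22·p = 9/8 ≈ 1.125; existence NOT certified by the union bound.


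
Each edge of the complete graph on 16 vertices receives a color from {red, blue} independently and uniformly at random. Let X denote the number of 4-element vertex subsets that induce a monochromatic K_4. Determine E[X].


Let X = Σ_S X_S over the C(16, 4) = 1820 subsets S of size 4, where X_S = 1 if the K_4 on S is monochromatic.
For a fixed S, the K_4 on S has C(4, 2) = 6 edges. P[all 6 edges red] = (1/2)^6, and likewise for blue, so P[monochromatic] = 2·(1/2)^6 = 2^{1 − 6} = 1/32.
Summing: E[X] = C(16, 4) · 2^{1 − 6} = 1820 · 1/32 = 455/8.
Numerically: E[X] ≈ 56.8750.

E[X] = C(16,4)·2^(1−C(4,2)) = 455/8 ≈ 56.8750.


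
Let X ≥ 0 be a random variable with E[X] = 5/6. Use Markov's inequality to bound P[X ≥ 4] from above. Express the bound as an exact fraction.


μ = E[X] = 5/6, a = 4.
Markov: P[X ≥ 4] ≤ μ/a = (5/6)/4 = 5/24.
Numerically: ≈ 0.208.
(Since a = 4 > μ = 0.833, the bound 5/24 is < 1 and informative.)

P[X ≥ 4] ≤ 5/24 ≈ 0.208.


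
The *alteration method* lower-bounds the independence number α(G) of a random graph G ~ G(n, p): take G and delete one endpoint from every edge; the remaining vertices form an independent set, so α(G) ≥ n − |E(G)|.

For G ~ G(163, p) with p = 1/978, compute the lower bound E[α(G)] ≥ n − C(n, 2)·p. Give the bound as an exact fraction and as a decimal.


E[|E(G)|] = C(163, 2)·p = 13203 · (1/978) = 27/2.
E[α(G)] ≥ n − E[|E(G)|] = 163 − 27/2 = 299/2.
Numerically: ≈ 149.5000.
(This is only a lower bound; the true E[α(G)] may be larger.)

E[α(G)] ≥ 299/2 ≈ 149.5000.


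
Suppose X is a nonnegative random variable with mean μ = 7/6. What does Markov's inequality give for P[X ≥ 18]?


μ = E[X] = 7/6, a = 18.
Markov: P[X ≥ 18] ≤ μ/a = (7/6)/18 = 7/108.
Numerically: ≈ 0.065.
(Since a = 18 > μ = 1.167, the bound 7/108 is < 1 and informative.)

P[X ≥ 18] ≤ 7/108 ≈ 0.065.


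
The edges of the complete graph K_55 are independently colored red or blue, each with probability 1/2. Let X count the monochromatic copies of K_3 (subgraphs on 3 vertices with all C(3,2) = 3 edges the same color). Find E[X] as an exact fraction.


Let X = Σ_S X_S over the C(55, 3) = 26235 subsets S of size 3, where X_S = 1 if the K_3 on S is monochromatic.
For a fixed S, the K_3 on S has C(3, 2) = 3 edges. P[all 3 edges red] = (1/2)^3, and likewise for blue, so P[monochromatic] = 2·(1/2)^3 = 2^{1 − 3} = 1/4.
By linearity: E[X] = C(55, 3) · 2^{1 − 3} = 26235 · 1/4 = 26235/4.
Numerically: E[X] ≈ 6558.7500.

E[X] = C(55,3)·2^(1−C(3,2)) = 26235/4 ≈ 6558.7500.


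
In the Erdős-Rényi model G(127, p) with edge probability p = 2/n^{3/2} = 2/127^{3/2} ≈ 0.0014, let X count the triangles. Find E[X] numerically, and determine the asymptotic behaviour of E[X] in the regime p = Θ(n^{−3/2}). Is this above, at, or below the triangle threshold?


Number of potential triangles: C(127, 3) = 333375.
Each occurs with probability p³ ≈ (0.0014)³ ≈ 2.72881e-09.
By linearity: E[X] = C(127, 3)·p³ ≈ 333375 · 2.72881e-09 ≈ 0.001.
Since α = 3/2 > 1, p = c/n^{3/2} = o(1/n) is below the triangle threshold p ~ 1/n. Asymptotically E[X] ~ (c³/6)·n^{3(1−α)} = (2³/6)·n^{-1.5} → 0, so by Markov's inequality G has no triangles w.h.p.

E[X] ≈ 0.001; in regime p = Θ(1/n^{3/2}) E[X] tends to 0 (below the triangle threshold p ~ 1/n).


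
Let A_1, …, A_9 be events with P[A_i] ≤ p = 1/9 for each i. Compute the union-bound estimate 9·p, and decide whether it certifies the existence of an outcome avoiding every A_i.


Union bound: P[∪_{i=1}^{9} A_i] ≤ Σ_i P[A_i] ≤ 9·p = 9·(1/9) = 1.
Numerically: 1 ≈ 1.0000.
Is 1 < 1? NO.
Since the bound 1 is ≥ 1, the union bound is uninformative here; it does NOT by itself certify existence.

9·p = 1 ≈ 1.0000; existence NOT certified by the union bound.


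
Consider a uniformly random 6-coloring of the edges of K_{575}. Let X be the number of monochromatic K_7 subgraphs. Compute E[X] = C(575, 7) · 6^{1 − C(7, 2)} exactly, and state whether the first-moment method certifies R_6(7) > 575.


E[X] = C(575, 7) · 6^{1 − 21} = 3974871393896975 · 6^{−20} = 3974871393896975/3656158440062976.
As a reduced fraction: E[X] = 3974871393896975/3656158440062976 ≈ 1.08717.
Is E[X] < 1? NO.
Since E[X] ≥ 1, the first-moment bound is inconclusive at n = 575; it does NOT by itself certify R_6(7) > 575.

E[X] = 3974871393896975/3656158440062976 ≈ 1.08717; E[X] ≥ 1; first-moment method inconclusive here.


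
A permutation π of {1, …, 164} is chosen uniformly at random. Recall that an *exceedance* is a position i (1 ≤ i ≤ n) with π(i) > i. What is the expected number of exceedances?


Write X = Σ_{i=1}^{164} X_i, where X_i = 1_{π(i) > i}.
For each fixed i, π(i) is uniform over {1, …, 164} (marginal of a uniform permutation), so P[π(i) > i] = (n − i)/n. Summing: Σ_{i=1}^{164} (n − i)/n = (0 + 1 + … + 163)/164 = 164(164 − 1)/(2·164) = (164 − 1)/2.
Hence E[X] = Σ_{i=1}^{164} (164 − i)/164 = 163/2 ≈ 81.5000.

E[X] = 163/2 = 81.5000.


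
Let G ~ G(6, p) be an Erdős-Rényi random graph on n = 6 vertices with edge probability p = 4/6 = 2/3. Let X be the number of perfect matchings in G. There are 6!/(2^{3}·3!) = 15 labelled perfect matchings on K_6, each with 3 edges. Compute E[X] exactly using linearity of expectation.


K_6 has 6!/(2^{3}·3!) = 15 labelled perfect matchings.
For each such perfect matching H, let X_H = 1 if all 3 edges of H are present in G. Then P[X_H = 1] = p^{3} = (2/3)^{3} = 8/27.
By linearity of expectation: E[X] = Σ_H E[X_H] = 15 · p^{3} = 15 · 8/27 = 40/9.
Numerically: E[X] ≈ 4.4444.

E[X] = 15 · (2/3)^{3} = 40/9 ≈ 4.4444.


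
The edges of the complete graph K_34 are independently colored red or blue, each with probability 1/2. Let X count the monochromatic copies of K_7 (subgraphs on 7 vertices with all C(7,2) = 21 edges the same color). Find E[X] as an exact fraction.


Let X = Σ_S X_S over the C(34, 7) = 5379616 subsets S of size 7, where X_S = 1 if the K_7 on S is monochromatic.
For a fixed S, the K_7 on S has C(7, 2) = 21 edges. P[all 21 edges red] = (1/2)^21, and likewise for blue, so P[monochromatic] = 2·(1/2)^21 = 2^{1 − 21} = 1/1048576.
By linearity of expectation: E[X] = C(34, 7) · 2^{1 − 21} = 5379616 · 1/1048576 = 168113/32768.
Numerically: E[X] ≈ 5.130402.

E[X] = C(34,7)·2^(1−C(7,2)) = 168113/32768 ≈ 5.130402.


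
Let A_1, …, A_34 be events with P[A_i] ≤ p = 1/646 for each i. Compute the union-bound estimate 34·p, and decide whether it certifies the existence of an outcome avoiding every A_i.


Union bound: P[∪_{i=1}^{34} A_i] ≤ Σ_i P[A_i] ≤ 34·p = 34·(1/646) = 1/19.
Numerically: 1/19 ≈ 0.053.
Is 1/19 < 1? YES.
Since P[∪ A_i] ≤ 1/19 < 1, the complement has P[∩ A_i^c] ≥ 1 − 1/19 = 18/19 > 0, so some outcome avoids every A_i.

34·p = 1/19 ≈ 0.053; existence CERTIFIED by the union bound.


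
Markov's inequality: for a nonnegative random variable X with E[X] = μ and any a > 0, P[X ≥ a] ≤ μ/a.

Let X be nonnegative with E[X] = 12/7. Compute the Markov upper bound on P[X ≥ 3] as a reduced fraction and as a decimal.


μ = E[X] = 12/7, a = 3.
Markov: P[X ≥ 3] ≤ μ/a = (12/7)/3 = 4/7.
Numerically: ≈ 0.571.
(Since a = 3 > μ = 1.714, the bound 4/7 is < 1 and informative.)

P[X ≥ 3] ≤ 4/7 ≈ 0.571.


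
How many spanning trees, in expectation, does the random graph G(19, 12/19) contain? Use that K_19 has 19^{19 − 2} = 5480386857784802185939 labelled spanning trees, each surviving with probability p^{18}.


K_19 has 19^{19 − 2} = 5480386857784802185939 labelled spanning trees.
For each such spanning tree H, let X_H = 1 if all 18 edges of H are present in G. Then P[X_H = 1] = p^{18} = (12/19)^{18} = 26623333280885243904/104127350297911241532841.
By linearity of expectation: E[X] = Σ_H E[X_H] = 5480386857784802185939 · p^{18} = 5480386857784802185939 · 26623333280885243904/104127350297911241532841 = 26623333280885243904/19.
Numerically: E[X] ≈ 1.4012e+18.

E[X] = 5480386857784802185939 · (12/19)^{18} = 26623333280885243904/19 ≈ 1.4012e+18.


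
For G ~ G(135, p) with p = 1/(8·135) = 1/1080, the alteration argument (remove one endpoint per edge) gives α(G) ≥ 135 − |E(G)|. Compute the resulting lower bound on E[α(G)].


E[|E(G)|] = C(135, 2)·p = 9045 · (1/1080) = 67/8.
E[α(G)] ≥ n − E[|E(G)|] = 135 − 67/8 = 1013/8.
Numerically: ≈ 126.6250.
(This is only a lower bound; the true E[α(G)] may be larger.)

E[α(G)] ≥ 1013/8 ≈ 126.6250.


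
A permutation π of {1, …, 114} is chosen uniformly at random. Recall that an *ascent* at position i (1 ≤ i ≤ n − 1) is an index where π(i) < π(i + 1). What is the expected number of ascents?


Write X = Σ X_I over i = 1, …, 113, with X_I the indicator of one ascent.
There are 113 indicators.
For each fixed i, the pair (π(i), π(i+1)) is a uniformly random ordered pair of distinct values from {1, …, 114}; by symmetry P[π(i) < π(i+1)] = 1/2.
By linearity: E[X] = 113 · (1/2) = (114 − 1) · (1/2) = 113/2 ≈ 56.500.

E[X] = 113/2 = 56.500.


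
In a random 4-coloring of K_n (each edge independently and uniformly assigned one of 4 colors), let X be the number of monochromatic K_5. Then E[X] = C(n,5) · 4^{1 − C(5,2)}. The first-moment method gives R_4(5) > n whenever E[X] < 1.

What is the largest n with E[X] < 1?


We need C(n, 5) · 4^{1 − 10} < 1, i.e. C(n, 5) < 4^{10 − 1} = 262144.
Check values of n near the boundary:
  n = 28: C(28, 5) = 98280; 98280 < 262144? YES
  n = 29: C(29, 5) = 118755; 118755 < 262144? YES
  n = 30: C(30, 5) = 142506; 142506 < 262144? YES
  n = 31: C(31, 5) = 169911; 169911 < 262144? YES
  n = 32: C(32, 5) = 201376; 201376 < 262144? YES
  n = 33: C(33, 5) = 237336; 237336 < 262144? YES
  n = 34: C(34, 5) = 278256; 278256 < 262144? NO
  n = 35: C(35, 5) = 324632; 324632 < 262144? NO
The largest n with C(n, 5) < 262144 is n = 33 (where E[X] = 29667/32768 ≈ 0.90536). Hence R_4(5) > 33, i.e. R_4(5) ≥ 34.

Largest n = 33; hence R_4(5) > 33.


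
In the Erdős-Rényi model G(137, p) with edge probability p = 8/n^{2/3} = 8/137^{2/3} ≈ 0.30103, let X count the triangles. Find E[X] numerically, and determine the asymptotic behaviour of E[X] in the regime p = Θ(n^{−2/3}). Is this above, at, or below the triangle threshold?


Number of potential triangles: C(137, 3) = 419220.
Each occurs with probability p³ ≈ (0.30103)³ ≈ 2.7279024e-02.
By linearity: E[X] = C(137, 3)·p³ ≈ 419220 · 2.7279024e-02 ≈ 11435.91241.
Since α = 2/3 < 1, p = c/n^{2/3} ≫ 1/n is above the triangle threshold p ~ 1/n. Asymptotically E[X] ~ (c³/6)·n^{3(1−α)} = (8³/6)·n^{1} → ∞; triangles are abundant w.h.p.

E[X] ≈ 11435.91241; in regime p = Θ(1/n^{2/3}) E[X] diverges (above the triangle threshold p ~ 1/n).


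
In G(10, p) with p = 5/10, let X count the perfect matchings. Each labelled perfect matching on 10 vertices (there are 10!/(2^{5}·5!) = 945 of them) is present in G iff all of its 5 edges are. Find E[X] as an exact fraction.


K_10 has 10!/(2^{5}·5!) = 945 labelled perfect matchings.
For each such perfect matching H, let X_H = 1 if all 5 edges of H are present in G. Then P[X_H = 1] = p^{5} = (1/2)^{5} = 1/32.
By linearity of expectation: E[X] = Σ_H E[X_H] = 945 · p^{5} = 945 · 1/32 = 945/32.
Numerically: E[X] ≈ 29.531.

E[X] = 945 · (1/2)^{5} = 945/32 ≈ 29.531.


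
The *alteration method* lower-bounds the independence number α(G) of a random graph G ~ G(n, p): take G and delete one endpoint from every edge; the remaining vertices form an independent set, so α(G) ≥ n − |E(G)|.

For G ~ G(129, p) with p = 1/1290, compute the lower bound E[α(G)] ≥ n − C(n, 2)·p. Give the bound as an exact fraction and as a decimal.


E[|E(G)|] = C(129, 2)·p = 8256 · (1/1290) = 32/5.
E[α(G)] ≥ n − E[|E(G)|] = 129 − 32/5 = 613/5.
Numerically: ≈ 122.60000.
(This is only a lower bound; the true E[α(G)] may be larger.)

E[α(G)] ≥ 613/5 ≈ 122.60000.


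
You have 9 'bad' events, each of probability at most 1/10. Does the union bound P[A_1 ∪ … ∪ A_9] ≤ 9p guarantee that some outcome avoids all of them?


Union bound: P[∪_{i=1}^{9} A_i] ≤ Σ_i P[A_i] ≤ 9·p = 9·(1/10) = 9/10.
Numerically: 9/10 ≈ 0.9000000.
Is 9/10 < 1? YES.
Since P[∪ A_i] ≤ 9/10 < 1, the complement has P[∩ A_i^c] ≥ 1 − 9/10 = 1/10 > 0, so some outcome avoids every A_i.

9·p = 9/10 ≈ 0.9000000; existence CERTIFIED by the union bound.


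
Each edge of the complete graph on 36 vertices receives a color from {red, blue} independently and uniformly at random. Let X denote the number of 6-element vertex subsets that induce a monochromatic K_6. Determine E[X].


Let X = Σ_S X_S over the C(36, 6) = 1947792 subsets S of size 6, where X_S = 1 if the K_6 on S is monochromatic.
For a fixed S, the K_6 on S has C(6, 2) = 15 edges. P[all 15 edges red] = (1/2)^15, and likewise for blue, so P[monochromatic] = 2·(1/2)^15 = 2^{1 − 15} = 1/16384.
Summing: E[X] = C(36, 6) · 2^{1 − 15} = 1947792 · 1/16384 = 121737/1024.
Numerically: E[X] ≈ 118.8838.

E[X] = C(36,6)·2^(1−C(6,2)) = 121737/1024 ≈ 118.8838.


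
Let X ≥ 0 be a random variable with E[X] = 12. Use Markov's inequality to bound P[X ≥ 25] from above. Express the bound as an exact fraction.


μ = E[X] = 12, a = 25.
Markov: P[X ≥ 25] ≤ μ/a = (12)/25 = 12/25.
Numerically: ≈ 0.4800.
(Since a = 25 > μ = 12.0000, the bound 12/25 is < 1 and informative.)

P[X ≥ 25] ≤ 12/25 ≈ 0.4800.


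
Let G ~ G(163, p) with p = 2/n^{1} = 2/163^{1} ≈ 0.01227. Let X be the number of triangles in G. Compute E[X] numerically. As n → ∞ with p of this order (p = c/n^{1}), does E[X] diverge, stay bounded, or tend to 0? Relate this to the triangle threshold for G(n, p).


Number of potential triangles: C(163, 3) = 708561.
Each occurs with probability p³ ≈ (0.01227)³ ≈ 1.8472564e-06.
By linearity: E[X] = C(163, 3)·p³ ≈ 708561 · 1.8472564e-06 ≈ 1.30889.
Here α = 1, so p = 2/n is exactly at the triangle threshold p ~ 1/n. Asymptotically E[X] → c³/6 = 2³/6 = 4/3 ≈ 1.33333, a bounded constant. In this regime the triangle count is asymptotically Poisson(c³/6).

E[X] ≈ 1.30889; in regime p = Θ(1/n^{1}) E[X] stays bounded (at the triangle threshold p ~ 1/n).


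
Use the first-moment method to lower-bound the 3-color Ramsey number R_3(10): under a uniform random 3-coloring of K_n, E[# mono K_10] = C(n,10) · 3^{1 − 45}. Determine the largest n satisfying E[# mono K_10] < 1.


We need C(n, 10) · 3^{1 − 45} < 1, i.e. C(n, 10) < 3^{45 − 1} = 984770902183611232881.
Check values of n near the boundary:
  n = 571: C(571, 10) = 937951290893172842001; 937951290893172842001 < 984770902183611232881? YES
  n = 572: C(572, 10) = 954640815642161682606; 954640815642161682606 < 984770902183611232881? YES
  n = 573: C(573, 10) = 971597135635805762226; 971597135635805762226 < 984770902183611232881? YES
  n = 574: C(574, 10) = 988824035203816502691; 988824035203816502691 < 984770902183611232881? NO
  n = 575: C(575, 10) = 1006325345561406175305; 1006325345561406175305 < 984770902183611232881? NO
The largest n with C(n, 10) < 984770902183611232881 is n = 573 (where E[X] = 35985079097622435638/36472996377170786403 ≈ 0.98662). Hence R_3(10) > 573, i.e. R_3(10) ≥ 574.

Largest n = 573; hence R_3(10) > 573.


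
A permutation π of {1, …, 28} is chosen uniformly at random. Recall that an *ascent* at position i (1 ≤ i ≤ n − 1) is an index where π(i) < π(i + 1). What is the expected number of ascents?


Write X = Σ X_I over i = 1, …, 27, with X_I the indicator of one ascent.
There are 27 indicators.
For each fixed i, the pair (π(i), π(i+1)) is a uniformly random ordered pair of distinct values from {1, …, 28}; by symmetry P[π(i) < π(i+1)] = 1/2.
By linearity: E[X] = 27 · (1/2) = (28 − 1) · (1/2) = 27/2 ≈ 13.500000.

E[X] = 27/2 = 13.500000.


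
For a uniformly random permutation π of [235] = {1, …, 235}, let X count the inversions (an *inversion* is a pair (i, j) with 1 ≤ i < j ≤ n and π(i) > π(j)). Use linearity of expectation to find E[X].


Write X = Σ X_I over the C(235, 2) = 27495 pairs i < j, with X_I the indicator of one inversion.
There are 27495 indicators.
For each fixed pair i < j, the values π(i) and π(j) are two distinct elements of {1, …, 235} in uniformly random order; by symmetry P[π(i) > π(j)] = 1/2.
By linearity: E[X] = 27495 · (1/2) = C(235, 2) · (1/2) = 27495/2 = 27495/2 ≈ 13747.5000.

E[X] = 27495/2 = 13747.5000.


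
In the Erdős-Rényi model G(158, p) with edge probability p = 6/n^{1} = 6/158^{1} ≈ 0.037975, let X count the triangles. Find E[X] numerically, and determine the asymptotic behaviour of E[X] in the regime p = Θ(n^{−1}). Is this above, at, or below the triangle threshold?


Number of potential triangles: C(158, 3) = 644956.
Each occurs with probability p³ ≈ (0.037975)³ ≈ 5.4762402e-05.
By linearity: E[X] = C(158, 3)·p³ ≈ 644956 · 5.4762402e-05 ≈ 35.31934.
Here α = 1, so p = 6/n is exactly at the triangle threshold p ~ 1/n. Asymptotically E[X] → c³/6 = 6³/6 = 36 ≈ 36.00000, a bounded constant. In this regime the triangle count is asymptotically Poisson(c³/6).

E[X] ≈ 35.31934; in regime p = Θ(1/n^{1}) E[X] stays bounded (at the triangle threshold p ~ 1/n).


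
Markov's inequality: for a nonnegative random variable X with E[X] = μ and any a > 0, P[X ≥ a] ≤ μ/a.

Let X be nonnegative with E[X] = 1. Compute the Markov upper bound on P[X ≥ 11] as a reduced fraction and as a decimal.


μ = E[X] = 1, a = 11.
Markov: P[X ≥ 11] ≤ μ/a = (1)/11 = 1/11.
Numerically: ≈ 0.091.
(Since a = 11 > μ = 1.000, the bound 1/11 is < 1 and informative.)

P[X ≥ 11] ≤ 1/11 ≈ 0.091.


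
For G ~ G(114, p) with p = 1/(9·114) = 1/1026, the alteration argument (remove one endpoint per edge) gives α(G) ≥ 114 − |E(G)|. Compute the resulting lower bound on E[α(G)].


E[|E(G)|] = C(114, 2)·p = 6441 · (1/1026) = 113/18.
E[α(G)] ≥ n − E[|E(G)|] = 114 − 113/18 = 1939/18.
Numerically: ≈ 107.722.
(This is only a lower bound; the true E[α(G)] may be larger.)

E[α(G)] ≥ 1939/18 ≈ 107.722.


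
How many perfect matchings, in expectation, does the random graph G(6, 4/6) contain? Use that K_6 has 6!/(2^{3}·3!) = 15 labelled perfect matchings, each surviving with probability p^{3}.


K_6 has 6!/(2^{3}·3!) = 15 labelled perfect matchings.
For each such perfect matching H, let X_H = 1 if all 3 edges of H are present in G. Then P[X_H = 1] = p^{3} = (2/3)^{3} = 8/27.
By linearity: E[X] = Σ_H E[X_H] = 15 · p^{3} = 15 · 8/27 = 40/9.
Numerically: E[X] ≈ 4.4444.

E[X] = 15 · (2/3)^{3} = 40/9 ≈ 4.4444.


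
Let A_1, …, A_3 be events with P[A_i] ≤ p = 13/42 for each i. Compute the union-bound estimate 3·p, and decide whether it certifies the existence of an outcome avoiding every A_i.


Union bound: P[∪_{i=1}^{3} A_i] ≤ Σ_i P[A_i] ≤ 3·p = 3·(13/42) = 13/14.
Numerically: 13/14 ≈ 0.929.
Is 13/14 < 1? YES.
Since P[∪ A_i] ≤ 13/14 < 1, the complement has P[∩ A_i^c] ≥ 1 − 13/14 = 1/14 > 0, so some outcome avoids every A_i.

3·p = 13/14 ≈ 0.929; existence CERTIFIED by the union bound.


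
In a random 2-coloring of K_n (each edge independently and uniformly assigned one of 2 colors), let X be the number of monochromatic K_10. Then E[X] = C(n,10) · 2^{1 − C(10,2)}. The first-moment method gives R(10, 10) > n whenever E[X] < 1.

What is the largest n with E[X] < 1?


We need C(n, 10) · 2^{1 − 45} < 1, i.e. C(n, 10) < 2^{45 − 1} = 17592186044416.
Check values of n near the boundary:
  n = 99: C(99, 10) = 15579278510796; 15579278510796 < 17592186044416? YES
  n = 100: C(100, 10) = 17310309456440; 17310309456440 < 17592186044416? YES
  n = 101: C(101, 10) = 19212541264840; 19212541264840 < 17592186044416? NO
  n = 102: C(102, 10) = 21300860967540; 21300860967540 < 17592186044416? NO
The largest n with C(n, 10) < 17592186044416 is n = 100 (where E[X] = 2163788682055/2199023255552 ≈ 0.984). Hence R(10, 10) > 100, i.e. R(10, 10) ≥ 101.

Largest n = 100; hence R(10, 10) > 100.


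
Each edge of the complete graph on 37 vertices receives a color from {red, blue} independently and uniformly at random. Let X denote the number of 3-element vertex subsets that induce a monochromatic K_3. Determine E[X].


Let X = Σ_S X_S over the C(37, 3) = 7770 subsets S of size 3, where X_S = 1 if the K_3 on S is monochromatic.
For a fixed S, the K_3 on S has C(3, 2) = 3 edges. P[all 3 edges red] = (1/2)^3, and likewise for blue, so P[monochromatic] = 2·(1/2)^3 = 2^{1 − 3} = 1/4.
By linearity: E[X] = C(37, 3) · 2^{1 − 3} = 7770 · 1/4 = 3885/2.
Numerically: E[X] ≈ 1942.50000.

E[X] = C(37,3)·2^(1−C(3,2)) = 3885/2 ≈ 1942.50000.


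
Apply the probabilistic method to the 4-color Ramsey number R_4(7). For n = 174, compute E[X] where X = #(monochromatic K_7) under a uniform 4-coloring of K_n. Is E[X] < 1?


E[X] = C(174, 7) · 4^{1 − 21} = 847879782984 · 4^{−20} = 847879782984/1099511627776.
As a reduced fraction: E[X] = 105984972873/137438953472 ≈ 0.7711.
Is E[X] < 1? YES.
Since E[X] < 1, there exists a 4-coloring of K_{174} with no monochromatic K_7; hence R_4(7) > 174.

E[X] = 105984972873/137438953472 ≈ 0.7711; E[X] < 1, so R_4(7) > 174.


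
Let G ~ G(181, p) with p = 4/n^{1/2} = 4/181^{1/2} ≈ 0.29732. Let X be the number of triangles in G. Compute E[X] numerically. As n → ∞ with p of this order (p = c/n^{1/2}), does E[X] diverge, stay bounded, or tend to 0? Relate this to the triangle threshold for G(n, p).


Number of potential triangles: C(181, 3) = 971970.
Each occurs with probability p³ ≈ (0.29732)³ ≈ 2.6282224e-02.
By linearity: E[X] = C(181, 3)·p³ ≈ 971970 · 2.6282224e-02 ≈ 25545.53322.
Since α = 1/2 < 1, p = c/n^{1/2} ≫ 1/n is above the triangle threshold p ~ 1/n. Asymptotically E[X] ~ (c³/6)·n^{3(1−α)} = (4³/6)·n^{1.5} → ∞; triangles are abundant w.h.p.

E[X] ≈ 25545.53322; in regime p = Θ(1/n^{1/2}) E[X] diverges (above the triangle threshold p ~ 1/n).


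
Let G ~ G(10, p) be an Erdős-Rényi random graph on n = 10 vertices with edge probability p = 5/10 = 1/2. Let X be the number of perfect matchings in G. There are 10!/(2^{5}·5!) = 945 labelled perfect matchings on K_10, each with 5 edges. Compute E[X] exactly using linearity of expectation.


K_10 has 10!/(2^{5}·5!) = 945 labelled perfect matchings.
For each such perfect matching H, let X_H = 1 if all 5 edges of H are present in G. Then P[X_H = 1] = p^{5} = (1/2)^{5} = 1/32.
Summing the indicators: E[X] = Σ_H E[X_H] = 945 · p^{5} = 945 · 1/32 = 945/32.
Numerically: E[X] ≈ 29.531.

E[X] = 945 · (1/2)^{5} = 945/32 ≈ 29.531.


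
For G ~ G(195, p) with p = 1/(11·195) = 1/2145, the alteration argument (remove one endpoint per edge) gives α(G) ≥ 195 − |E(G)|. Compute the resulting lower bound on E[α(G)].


E[|E(G)|] = C(195, 2)·p = 18915 · (1/2145) = 97/11.
E[α(G)] ≥ n − E[|E(G)|] = 195 − 97/11 = 2048/11.
Numerically: ≈ 186.18182.
(This is only a lower bound; the true E[α(G)] may be larger.)

E[α(G)] ≥ 2048/11 ≈ 186.18182.


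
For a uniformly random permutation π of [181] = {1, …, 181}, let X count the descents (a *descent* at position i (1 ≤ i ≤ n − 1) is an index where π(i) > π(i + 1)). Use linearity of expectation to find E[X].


Write X = Σ X_I over i = 1, …, 180, with X_I the indicator of one descent.
There are 180 indicators.
For each fixed i, the pair (π(i), π(i+1)) is a uniformly random ordered pair of distinct values from {1, …, 181}; by symmetry P[π(i) > π(i+1)] = 1/2.
By linearity: E[X] = 180 · (1/2) = (181 − 1) · (1/2) = 90 ≈ 90.000000.

E[X] = 90 = 90.000000.


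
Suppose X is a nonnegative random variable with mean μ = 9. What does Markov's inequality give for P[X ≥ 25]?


μ = E[X] = 9, a = 25.
Markov: P[X ≥ 25] ≤ μ/a = (9)/25 = 9/25.
Numerically: ≈ 0.360.
(Since a = 25 > μ = 9.000, the bound 9/25 is < 1 and informative.)

P[X ≥ 25] ≤ 9/25 ≈ 0.360.


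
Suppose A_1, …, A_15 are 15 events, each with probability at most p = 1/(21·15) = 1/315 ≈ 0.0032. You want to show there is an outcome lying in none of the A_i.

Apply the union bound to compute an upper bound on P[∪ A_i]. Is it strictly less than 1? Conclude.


Union bound: P[∪_{i=1}^{15} A_i] ≤ Σ_i P[A_i] ≤ 15·p = 15·(1/315) = 1/21.
Numerically: 1/21 ≈ 0.0476.
Is 1/21 < 1? YES.
Since P[∪ A_i] ≤ 1/21 < 1, the complement has P[∩ A_i^c] ≥ 1 − 1/21 = 20/21 > 0, so some outcome avoids every A_i.

15·p = 1/21 ≈ 0.0476; existence CERTIFIED by the union bound.


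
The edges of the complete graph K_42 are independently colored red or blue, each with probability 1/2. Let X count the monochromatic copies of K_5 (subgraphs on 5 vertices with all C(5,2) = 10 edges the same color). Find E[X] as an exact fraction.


Let X = Σ_S X_S over the C(42, 5) = 850668 subsets S of size 5, where X_S = 1 if the K_5 on S is monochromatic.
For a fixed S, the K_5 on S has C(5, 2) = 10 edges. P[all 10 edges red] = (1/2)^10, and likewise for blue, so P[monochromatic] = 2·(1/2)^10 = 2^{1 − 10} = 1/512.
By linearity: E[X] = C(42, 5) · 2^{1 − 10} = 850668 · 1/512 = 212667/128.
Numerically: E[X] ≈ 1661.460938.

E[X] = C(42,5)·2^(1−C(5,2)) = 212667/128 ≈ 1661.460938.


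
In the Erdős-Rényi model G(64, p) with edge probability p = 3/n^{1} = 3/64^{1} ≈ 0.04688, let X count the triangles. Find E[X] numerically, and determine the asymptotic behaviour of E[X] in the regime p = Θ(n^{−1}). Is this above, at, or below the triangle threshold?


Number of potential triangles: C(64, 3) = 41664.
Each occurs with probability p³ ≈ (0.04688)³ ≈ 1.029968e-04.
By linearity: E[X] = C(64, 3)·p³ ≈ 41664 · 1.029968e-04 ≈ 4.2913.
Here α = 1, so p = 3/n is exactly at the triangle threshold p ~ 1/n. Asymptotically E[X] → c³/6 = 3³/6 = 9/2 ≈ 4.5000, a bounded constant. In this regime the triangle count is asymptotically Poisson(c³/6).

E[X] ≈ 4.2913; in regime p = Θ(1/n^{1}) E[X] stays bounded (at the triangle threshold p ~ 1/n).


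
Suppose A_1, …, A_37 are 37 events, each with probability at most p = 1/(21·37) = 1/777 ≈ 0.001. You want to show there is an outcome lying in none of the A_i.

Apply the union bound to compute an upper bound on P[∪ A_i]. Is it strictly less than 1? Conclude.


Union bound: P[∪_{i=1}^{37} A_i] ≤ Σ_i P[A_i] ≤ 37·p = 37·(1/777) = 1/21.
Numerically: 1/21 ≈ 0.048.
Is 1/21 < 1? YES.
Since P[∪ A_i] ≤ 1/21 < 1, the complement has P[∩ A_i^c] ≥ 1 − 1/21 = 20/21 > 0, so some outcome avoids every A_i.

37·p = 1/21 ≈ 0.048; existence CERTIFIED by the union bound.


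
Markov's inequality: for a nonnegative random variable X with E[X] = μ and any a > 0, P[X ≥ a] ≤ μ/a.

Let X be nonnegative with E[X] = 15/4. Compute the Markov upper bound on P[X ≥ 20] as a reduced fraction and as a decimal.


μ = E[X] = 15/4, a = 20.
Markov: P[X ≥ 20] ≤ μ/a = (15/4)/20 = 3/16.
Numerically: ≈ 0.1875.
(Since a = 20 > μ = 3.7500, the bound 3/16 is < 1 and informative.)

P[X ≥ 20] ≤ 3/16 ≈ 0.1875.


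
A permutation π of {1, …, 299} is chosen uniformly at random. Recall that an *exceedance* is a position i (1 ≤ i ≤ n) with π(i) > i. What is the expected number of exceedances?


Write X = Σ_{i=1}^{299} X_i, where X_i = 1_{π(i) > i}.
For each fixed i, π(i) is uniform over {1, …, 299} (marginal of a uniform permutation), so P[π(i) > i] = (n − i)/n. Summing: Σ_{i=1}^{299} (n − i)/n = (0 + 1 + … + 298)/299 = 299(299 − 1)/(2·299) = (299 − 1)/2.
Hence E[X] = Σ_{i=1}^{299} (299 − i)/299 = 149 ≈ 149.000000.

E[X] = 149 = 149.000000.


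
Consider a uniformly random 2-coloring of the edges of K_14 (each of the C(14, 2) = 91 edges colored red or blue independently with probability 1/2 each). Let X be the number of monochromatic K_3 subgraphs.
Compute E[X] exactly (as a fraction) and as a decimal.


Let X = Σ_S X_S over the C(14, 3) = 364 subsets S of size 3, where X_S = 1 if the K_3 on S is monochromatic.
For a fixed S, the K_3 on S has C(3, 2) = 3 edges. P[all 3 edges red] = (1/2)^3, and likewise for blue, so P[monochromatic] = 2·(1/2)^3 = 2^{1 − 3} = 1/4.
Summing: E[X] = C(14, 3) · 2^{1 − 3} = 364 · 1/4 = 91.
Numerically: E[X] ≈ 91.0000.

E[X] = C(14,3)·2^(1−C(3,2)) = 91 ≈ 91.0000.


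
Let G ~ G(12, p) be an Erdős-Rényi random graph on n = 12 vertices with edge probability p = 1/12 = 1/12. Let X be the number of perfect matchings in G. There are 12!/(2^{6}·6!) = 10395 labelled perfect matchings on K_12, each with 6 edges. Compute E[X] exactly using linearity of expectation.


K_12 has 12!/(2^{6}·6!) = 10395 labelled perfect matchings.
For each such perfect matching H, let X_H = 1 if all 6 edges of H are present in G. Then P[X_H = 1] = p^{6} = (1/12)^{6} = 1/2985984.
By linearity of expectation: E[X] = Σ_H E[X_H] = 10395 · p^{6} = 10395 · 1/2985984 = 385/110592.
Numerically: E[X] ≈ 0.003481.

E[X] = 10395 · (1/12)^{6} = 385/110592 ≈ 0.003481.


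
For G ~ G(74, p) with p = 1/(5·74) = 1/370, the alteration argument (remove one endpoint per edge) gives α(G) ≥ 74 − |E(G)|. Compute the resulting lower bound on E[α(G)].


E[|E(G)|] = C(74, 2)·p = 2701 · (1/370) = 73/10.
E[α(G)] ≥ n − E[|E(G)|] = 74 − 73/10 = 667/10.
Numerically: ≈ 66.70000.
(This is only a lower bound; the true E[α(G)] may be larger.)

E[α(G)] ≥ 667/10 ≈ 66.70000.


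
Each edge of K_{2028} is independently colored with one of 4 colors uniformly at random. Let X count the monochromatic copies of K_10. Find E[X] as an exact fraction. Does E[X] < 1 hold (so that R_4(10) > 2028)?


E[X] = C(2028, 10) · 4^{1 − 45} = 317149973285521499299300410 · 4^{−44} = 317149973285521499299300410/309485009821345068724781056.
As a reduced fraction: E[X] = 158574986642760749649650205/154742504910672534362390528 ≈ 1.02477.
Is E[X] < 1? NO.
Since E[X] ≥ 1, the first-moment bound is inconclusive at n = 2028; it does NOT by itself certify R_4(10) > 2028.

E[X] = 158574986642760749649650205/154742504910672534362390528 ≈ 1.02477; E[X] ≥ 1; first-moment method inconclusive here.


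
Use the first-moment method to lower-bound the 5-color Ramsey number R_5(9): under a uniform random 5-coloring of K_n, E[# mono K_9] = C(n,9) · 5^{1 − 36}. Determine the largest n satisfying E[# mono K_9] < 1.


We need C(n, 9) · 5^{1 − 36} < 1, i.e. C(n, 9) < 5^{36 − 1} = 2910383045673370361328125.
Check values of n near the boundary:
  n = 2166: C(2166, 9) = 2844037944203015677277940; 2844037944203015677277940 < 2910383045673370361328125? YES
  n = 2167: C(2167, 9) = 2855899084841489792706810; 2855899084841489792706810 < 2910383045673370361328125? YES
  n = 2168: C(2168, 9) = 2867804175977929537095120; 2867804175977929537095120 < 2910383045673370361328125? YES
  n = 2169: C(2169, 9) = 2879753360044504243499683; 2879753360044504243499683 < 2910383045673370361328125? YES
  n = 2170: C(2170, 9) = 2891746779868845075610510; 2891746779868845075610510 < 2910383045673370361328125? YES
  n = 2171: C(2171, 9) = 2903784578674959601827205; 2903784578674959601827205 < 2910383045673370361328125? YES
  n = 2172: C(2172, 9) = 2915866900084148060642020; 2915866900084148060642020 < 2910383045673370361328125? NO
  n = 2173: C(2173, 9) = 2927993888115921319674265; 2927993888115921319674265 < 2910383045673370361328125? NO
  n = 2174: C(2174, 9) = 2940165687188920530702934; 2940165687188920530702934 < 2910383045673370361328125? NO
The largest n with C(n, 9) < 2910383045673370361328125 is n = 2171 (where E[X] = 580756915734991920365441/582076609134674072265625 ≈ 0.997733). Hence R_5(9) > 2171, i.e. R_5(9) ≥ 2172.

Largest n = 2171; hence R_5(9) > 2171.


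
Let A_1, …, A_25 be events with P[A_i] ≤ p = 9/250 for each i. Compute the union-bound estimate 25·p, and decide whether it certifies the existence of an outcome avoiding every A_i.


Union bound: P[∪_{i=1}^{25} A_i] ≤ Σ_i P[A_i] ≤ 25·p = 25·(9/250) = 9/10.
Numerically: 9/10 ≈ 0.900000.
Is 9/10 < 1? YES.
Since P[∪ A_i] ≤ 9/10 < 1, the complement has P[∩ A_i^c] ≥ 1 − 9/10 = 1/10 > 0, so some outcome avoids every A_i.

25·p = 9/10 ≈ 0.900000; existence CERTIFIED by the union bound.


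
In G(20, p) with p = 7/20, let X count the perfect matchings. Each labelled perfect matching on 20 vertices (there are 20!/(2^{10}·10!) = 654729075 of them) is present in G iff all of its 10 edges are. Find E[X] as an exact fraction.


K_20 has 20!/(2^{10}·10!) = 654729075 labelled perfect matchings.
For each such perfect matching H, let X_H = 1 if all 10 edges of H are present in G. Then P[X_H = 1] = p^{10} = (7/20)^{10} = 282475249/10240000000000.
By linearity: E[X] = Σ_H E[X_H] = 654729075 · p^{10} = 654729075 · 282475249/10240000000000 = 7397790339526587/409600000000.
Numerically: E[X] ≈ 1.81e+04.

E[X] = 654729075 · (7/20)^{10} = 7397790339526587/409600000000 ≈ 1.81e+04.


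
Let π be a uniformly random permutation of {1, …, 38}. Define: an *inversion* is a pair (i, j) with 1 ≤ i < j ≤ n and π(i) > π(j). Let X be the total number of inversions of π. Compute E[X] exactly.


Write X = Σ X_I over the C(38, 2) = 703 pairs i < j, with X_I the indicator of one inversion.
There are 703 indicators.
For each fixed pair i < j, the values π(i) and π(j) are two distinct elements of {1, …, 38} in uniformly random order; by symmetry P[π(i) > π(j)] = 1/2.
By linearity: E[X] = 703 · (1/2) = C(38, 2) · (1/2) = 703/2 = 703/2 ≈ 351.50000.

E[X] = 703/2 = 351.50000.


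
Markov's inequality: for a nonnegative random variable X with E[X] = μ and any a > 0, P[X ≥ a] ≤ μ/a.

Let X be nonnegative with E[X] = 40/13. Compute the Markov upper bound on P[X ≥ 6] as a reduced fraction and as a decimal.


μ = E[X] = 40/13, a = 6.
Markov: P[X ≥ 6] ≤ μ/a = (40/13)/6 = 20/39.
Numerically: ≈ 0.513.
(Since a = 6 > μ = 3.077, the bound 20/39 is < 1 and informative.)

P[X ≥ 6] ≤ 20/39 ≈ 0.513.


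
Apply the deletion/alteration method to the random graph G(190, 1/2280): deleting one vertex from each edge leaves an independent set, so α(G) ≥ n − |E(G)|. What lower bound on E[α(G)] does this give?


E[|E(G)|] = C(190, 2)·p = 17955 · (1/2280) = 63/8.
E[α(G)] ≥ n − E[|E(G)|] = 190 − 63/8 = 1457/8.
Numerically: ≈ 182.125.
(This is only a lower bound; the true E[α(G)] may be larger.)

E[α(G)] ≥ 1457/8 ≈ 182.125.


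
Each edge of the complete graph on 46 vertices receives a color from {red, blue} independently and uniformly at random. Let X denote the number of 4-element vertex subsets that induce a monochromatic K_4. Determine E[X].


Let X = Σ_S X_S over the C(46, 4) = 163185 subsets S of size 4, where X_S = 1 if the K_4 on S is monochromatic.
For a fixed S, the K_4 on S has C(4, 2) = 6 edges. P[all 6 edges red] = (1/2)^6, and likewise for blue, so P[monochromatic] = 2·(1/2)^6 = 2^{1 − 6} = 1/32.
Summing: E[X] = C(46, 4) · 2^{1 − 6} = 163185 · 1/32 = 163185/32.
Numerically: E[X] ≈ 5099.531250.

E[X] = C(46,4)·2^(1−C(4,2)) = 163185/32 ≈ 5099.531250.


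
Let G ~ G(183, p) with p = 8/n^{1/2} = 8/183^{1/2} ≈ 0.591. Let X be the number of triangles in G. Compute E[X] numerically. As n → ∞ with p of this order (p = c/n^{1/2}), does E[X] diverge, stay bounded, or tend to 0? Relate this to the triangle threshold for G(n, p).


Number of potential triangles: C(183, 3) = 1004731.
Each occurs with probability p³ ≈ (0.591)³ ≈ 2.06820e-01.
By linearity: E[X] = C(183, 3)·p³ ≈ 1004731 · 2.06820e-01 ≈ 207798.845.
Since α = 1/2 < 1, p = c/n^{1/2} ≫ 1/n is above the triangle threshold p ~ 1/n. Asymptotically E[X] ~ (c³/6)·n^{3(1−α)} = (8³/6)·n^{1.5} → ∞; triangles are abundant w.h.p.

E[X] ≈ 207798.845; in regime p = Θ(1/n^{1/2}) E[X] diverges (above the triangle threshold p ~ 1/n).


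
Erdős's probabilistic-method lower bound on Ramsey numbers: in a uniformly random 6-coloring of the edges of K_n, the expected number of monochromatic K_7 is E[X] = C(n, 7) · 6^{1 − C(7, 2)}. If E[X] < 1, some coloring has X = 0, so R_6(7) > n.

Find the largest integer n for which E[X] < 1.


We need C(n, 7) · 6^{1 − 21} < 1, i.e. C(n, 7) < 6^{21 − 1} = 3656158440062976.
Check values of n near the boundary:
  n = 562: C(562, 7) = 3384017972944752; 3384017972944752 < 3656158440062976? YES
  n = 563: C(563, 7) = 3426622515769596; 3426622515769596 < 3656158440062976? YES
  n = 564: C(564, 7) = 3469685994423792; 3469685994423792 < 3656158440062976? YES
  n = 565: C(565, 7) = 3513212521235560; 3513212521235560 < 3656158440062976? YES
  n = 566: C(566, 7) = 3557206237959440; 3557206237959440 < 3656158440062976? YES
  n = 567: C(567, 7) = 3601671315933933; 3601671315933933 < 3656158440062976? YES
  n = 568: C(568, 7) = 3646611956239704; 3646611956239704 < 3656158440062976? YES
  n = 569: C(569, 7) = 3692032389858348; 3692032389858348 < 3656158440062976? NO
  n = 570: C(570, 7) = 3737936877831720; 3737936877831720 < 3656158440062976? NO
The largest n with C(n, 7) < 3656158440062976 is n = 568 (where E[X] = 16882462760369/16926659444736 ≈ 0.9973889). Hence R_6(7) > 568, i.e. R_6(7) ≥ 569.

Largest n = 568; hence R_6(7) > 568.


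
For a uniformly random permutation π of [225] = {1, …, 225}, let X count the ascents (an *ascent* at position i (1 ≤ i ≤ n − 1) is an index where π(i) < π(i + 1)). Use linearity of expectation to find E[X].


Write X = Σ X_I over i = 1, …, 224, with X_I the indicator of one ascent.
There are 224 indicators.
For each fixed i, the pair (π(i), π(i+1)) is a uniformly random ordered pair of distinct values from {1, …, 225}; by symmetry P[π(i) < π(i+1)] = 1/2.
By linearity: E[X] = 224 · (1/2) = (225 − 1) · (1/2) = 112 ≈ 112.00000.

E[X] = 112 = 112.00000.


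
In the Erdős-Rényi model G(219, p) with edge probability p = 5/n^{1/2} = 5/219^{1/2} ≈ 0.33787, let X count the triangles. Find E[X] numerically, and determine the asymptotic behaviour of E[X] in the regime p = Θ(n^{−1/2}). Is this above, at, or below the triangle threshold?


Number of potential triangles: C(219, 3) = 1726669.
Each occurs with probability p³ ≈ (0.33787)³ ≈ 3.8569485e-02.
By linearity: E[X] = C(219, 3)·p³ ≈ 1726669 · 3.8569485e-02 ≈ 66596.73421.
Since α = 1/2 < 1, p = c/n^{1/2} ≫ 1/n is above the triangle threshold p ~ 1/n. Asymptotically E[X] ~ (c³/6)·n^{3(1−α)} = (5³/6)·n^{1.5} → ∞; triangles are abundant w.h.p.

E[X] ≈ 66596.73421; in regime p = Θ(1/n^{1/2}) E[X] diverges (above the triangle threshold p ~ 1/n).


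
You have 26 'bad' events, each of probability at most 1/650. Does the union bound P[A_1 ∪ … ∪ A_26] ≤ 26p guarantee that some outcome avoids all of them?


Union bound: P[∪_{i=1}^{26} A_i] ≤ Σ_i P[A_i] ≤ 26·p = 26·(1/650) = 1/25.
Numerically: 1/25 ≈ 0.040000.
Is 1/25 < 1? YES.
Since P[∪ A_i] ≤ 1/25 < 1, the complement has P[∩ A_i^c] ≥ 1 − 1/25 = 24/25 > 0, so some outcome avoids every A_i.

26·p = 1/25 ≈ 0.040000; existence CERTIFIED by the union bound.
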